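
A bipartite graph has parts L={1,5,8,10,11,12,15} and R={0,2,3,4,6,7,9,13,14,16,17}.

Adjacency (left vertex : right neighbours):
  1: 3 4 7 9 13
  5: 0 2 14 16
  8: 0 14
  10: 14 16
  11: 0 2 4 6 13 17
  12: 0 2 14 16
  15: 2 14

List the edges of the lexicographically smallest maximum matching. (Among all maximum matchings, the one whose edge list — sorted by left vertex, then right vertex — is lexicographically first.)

|M| = 6 (so the lex-smallest maximum matching has 6 edges)
process left vertices in ascending order; for each, take the smallest-labelled available neighbour that still permits 6 edges overall, or leave it unmatched if none does
lex-smallest matching: {1-3, 5-0, 8-14, 10-16, 11-4, 12-2}

Lex-smallest maximum matching: {(1,3), (5,0), (8,14), (10,16), (11,4), (12,2)}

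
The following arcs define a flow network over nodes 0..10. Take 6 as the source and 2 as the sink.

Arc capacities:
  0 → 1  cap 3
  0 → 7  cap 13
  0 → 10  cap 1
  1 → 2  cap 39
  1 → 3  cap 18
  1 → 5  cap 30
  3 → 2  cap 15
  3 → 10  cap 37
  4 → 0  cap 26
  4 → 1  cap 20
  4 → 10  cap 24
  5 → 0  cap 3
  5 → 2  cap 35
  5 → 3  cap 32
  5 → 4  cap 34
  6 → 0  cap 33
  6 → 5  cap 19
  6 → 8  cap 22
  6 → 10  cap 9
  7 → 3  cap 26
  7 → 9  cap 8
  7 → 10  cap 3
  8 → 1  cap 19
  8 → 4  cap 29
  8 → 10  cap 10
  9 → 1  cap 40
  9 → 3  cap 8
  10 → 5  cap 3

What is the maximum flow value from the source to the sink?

augment #1: 6→5→2 bottleneck 19, total now 19
augment #2: 6→0→1→2 bottleneck 3, total now 22
augment #3: 6→8→1→2 bottleneck 19, total now 41
augment #4: 6→10→5→2 bottleneck 3, total now 44
augment #5: 6→0→7→3→2 bottleneck 13, total now 57
augment #6: 6→8→4→1→2 bottleneck 3, total now 60

Maximum flow value: 60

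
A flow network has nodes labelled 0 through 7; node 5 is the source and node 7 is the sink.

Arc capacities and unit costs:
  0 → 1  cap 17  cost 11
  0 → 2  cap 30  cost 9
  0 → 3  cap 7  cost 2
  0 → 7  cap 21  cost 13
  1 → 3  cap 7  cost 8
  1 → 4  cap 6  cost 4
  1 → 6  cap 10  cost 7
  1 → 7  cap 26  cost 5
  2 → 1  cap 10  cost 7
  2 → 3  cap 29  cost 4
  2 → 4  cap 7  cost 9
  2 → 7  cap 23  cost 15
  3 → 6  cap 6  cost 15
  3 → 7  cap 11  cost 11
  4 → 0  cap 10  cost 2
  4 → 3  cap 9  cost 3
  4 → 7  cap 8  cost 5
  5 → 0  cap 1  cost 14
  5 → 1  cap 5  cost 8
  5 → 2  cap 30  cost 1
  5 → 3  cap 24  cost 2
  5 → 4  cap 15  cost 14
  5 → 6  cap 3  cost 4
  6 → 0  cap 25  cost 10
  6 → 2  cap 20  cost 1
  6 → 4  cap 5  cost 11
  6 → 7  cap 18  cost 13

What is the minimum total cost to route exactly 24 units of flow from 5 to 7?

shortest-cost path #1: 5→1→7 push 5 @ unit cost 13 (adds 65)
shortest-cost path #2: 5→3→7 push 11 @ unit cost 13 (adds 143)
shortest-cost path #3: 5→2→1→7 push 8 @ unit cost 13 (adds 104)
total cost = 312

Minimum cost for 24 units: 312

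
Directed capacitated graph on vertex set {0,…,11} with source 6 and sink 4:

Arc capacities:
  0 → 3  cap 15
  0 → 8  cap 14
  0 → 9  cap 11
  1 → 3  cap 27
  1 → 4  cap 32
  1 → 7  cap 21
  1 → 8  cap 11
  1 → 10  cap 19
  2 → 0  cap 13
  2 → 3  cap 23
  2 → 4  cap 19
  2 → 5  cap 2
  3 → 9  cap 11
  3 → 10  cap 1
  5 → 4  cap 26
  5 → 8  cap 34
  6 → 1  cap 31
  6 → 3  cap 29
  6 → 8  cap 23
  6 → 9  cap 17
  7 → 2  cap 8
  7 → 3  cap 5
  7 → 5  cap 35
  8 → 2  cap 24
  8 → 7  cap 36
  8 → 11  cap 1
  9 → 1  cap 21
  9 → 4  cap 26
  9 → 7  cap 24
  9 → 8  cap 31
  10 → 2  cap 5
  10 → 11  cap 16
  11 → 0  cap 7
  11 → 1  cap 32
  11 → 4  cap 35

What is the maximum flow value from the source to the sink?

augment #1: 6→1→4 bottleneck 31, total now 31
augment #2: 6→9→4 bottleneck 17, total now 48
augment #3: 6→3→9→4 bottleneck 9, total now 57
augment #4: 6→8→2→4 bottleneck 19, total now 76
augment #5: 6→8→11→4 bottleneck 1, total now 77
augment #6: 6→3→9→1→4 bottleneck 1, total now 78
augment #7: 6→3→10→11→4 bottleneck 1, total now 79
augment #8: 6→8→2→5→4 bottleneck 2, total now 81
augment #9: 6→8→7→5→4 bottleneck 1, total now 82
augment #10: 6→3→9→7→5→4 bottleneck 1, total now 83

Maximum flow value: 83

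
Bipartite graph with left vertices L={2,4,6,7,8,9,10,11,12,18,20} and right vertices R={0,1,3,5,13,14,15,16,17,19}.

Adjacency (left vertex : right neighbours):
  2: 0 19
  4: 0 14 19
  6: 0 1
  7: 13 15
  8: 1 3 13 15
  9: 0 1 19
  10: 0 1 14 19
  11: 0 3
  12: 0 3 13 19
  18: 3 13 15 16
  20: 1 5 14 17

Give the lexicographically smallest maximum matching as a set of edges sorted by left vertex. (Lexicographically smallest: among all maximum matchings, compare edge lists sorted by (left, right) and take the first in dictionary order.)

Lex-smallest maximum matching: {(2,0), (4,14), (6,1), (7,13), (8,15), (9,19), (11,3), (18,16), (20,5)}

|M| = 9 (so the lex-smallest maximum matching has 9 edges)
process left vertices in ascending order; for each, take the smallest-labelled available neighbour that still permits 9 edges overall, or leave it unmatched if none does
lex-smallest matching: {2-0, 4-14, 6-1, 7-13, 8-15, 9-19, 11-3, 18-16, 20-5}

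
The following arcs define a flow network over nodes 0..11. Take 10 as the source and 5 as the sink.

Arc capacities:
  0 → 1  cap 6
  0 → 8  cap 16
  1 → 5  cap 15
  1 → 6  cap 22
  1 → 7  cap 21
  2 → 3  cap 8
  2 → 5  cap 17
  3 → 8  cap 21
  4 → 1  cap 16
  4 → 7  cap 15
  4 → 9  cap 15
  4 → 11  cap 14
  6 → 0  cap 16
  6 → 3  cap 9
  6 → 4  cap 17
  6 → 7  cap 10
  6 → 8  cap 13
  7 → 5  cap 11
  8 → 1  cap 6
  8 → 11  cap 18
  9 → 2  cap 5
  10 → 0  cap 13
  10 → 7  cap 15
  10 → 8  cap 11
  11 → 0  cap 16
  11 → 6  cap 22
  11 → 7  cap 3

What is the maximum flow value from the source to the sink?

augment #1: 10→7→5 bottleneck 11, total now 11
augment #2: 10→0→1→5 bottleneck 6, total now 17
augment #3: 10→8→1→5 bottleneck 6, total now 23
augment #4: 10→8→11→6→4→1→5 bottleneck 3, total now 26
augment #5: 10→8→11→6→4→9→2→5 bottleneck 2, total now 28
augment #6: 10→0→8→11→6→4→9→2→5 bottleneck 3, total now 31

Maximum flow value: 31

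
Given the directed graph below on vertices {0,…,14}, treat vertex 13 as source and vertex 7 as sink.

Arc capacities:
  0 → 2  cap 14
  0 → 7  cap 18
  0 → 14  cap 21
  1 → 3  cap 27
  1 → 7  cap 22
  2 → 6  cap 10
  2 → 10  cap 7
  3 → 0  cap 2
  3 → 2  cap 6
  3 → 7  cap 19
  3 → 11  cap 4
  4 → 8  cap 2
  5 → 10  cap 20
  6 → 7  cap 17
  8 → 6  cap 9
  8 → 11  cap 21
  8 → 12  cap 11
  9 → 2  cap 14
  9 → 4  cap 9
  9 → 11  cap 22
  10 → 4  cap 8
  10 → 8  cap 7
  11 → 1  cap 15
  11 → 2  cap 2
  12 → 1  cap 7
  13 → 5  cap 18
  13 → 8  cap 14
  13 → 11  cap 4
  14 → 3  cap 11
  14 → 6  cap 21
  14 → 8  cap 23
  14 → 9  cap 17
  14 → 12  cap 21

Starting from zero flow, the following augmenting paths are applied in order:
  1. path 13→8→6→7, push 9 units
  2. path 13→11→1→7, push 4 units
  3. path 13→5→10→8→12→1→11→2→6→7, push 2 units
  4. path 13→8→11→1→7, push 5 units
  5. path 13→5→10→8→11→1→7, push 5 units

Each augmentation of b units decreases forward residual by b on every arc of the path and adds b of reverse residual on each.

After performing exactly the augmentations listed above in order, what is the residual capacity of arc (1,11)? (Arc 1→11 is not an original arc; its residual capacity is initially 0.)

Residual capacity of (1,11): 12

after path 1 (13→8→6→7, push 9): res(1,11)=0
after path 2 (13→11→1→7, push 4): res(1,11)=4
after path 3 (13→5→10→8→12→1→11→2→6→7, push 2): res(1,11)=2
after path 4 (13→8→11→1→7, push 5): res(1,11)=7
after path 5 (13→5→10→8→11→1→7, push 5): res(1,11)=12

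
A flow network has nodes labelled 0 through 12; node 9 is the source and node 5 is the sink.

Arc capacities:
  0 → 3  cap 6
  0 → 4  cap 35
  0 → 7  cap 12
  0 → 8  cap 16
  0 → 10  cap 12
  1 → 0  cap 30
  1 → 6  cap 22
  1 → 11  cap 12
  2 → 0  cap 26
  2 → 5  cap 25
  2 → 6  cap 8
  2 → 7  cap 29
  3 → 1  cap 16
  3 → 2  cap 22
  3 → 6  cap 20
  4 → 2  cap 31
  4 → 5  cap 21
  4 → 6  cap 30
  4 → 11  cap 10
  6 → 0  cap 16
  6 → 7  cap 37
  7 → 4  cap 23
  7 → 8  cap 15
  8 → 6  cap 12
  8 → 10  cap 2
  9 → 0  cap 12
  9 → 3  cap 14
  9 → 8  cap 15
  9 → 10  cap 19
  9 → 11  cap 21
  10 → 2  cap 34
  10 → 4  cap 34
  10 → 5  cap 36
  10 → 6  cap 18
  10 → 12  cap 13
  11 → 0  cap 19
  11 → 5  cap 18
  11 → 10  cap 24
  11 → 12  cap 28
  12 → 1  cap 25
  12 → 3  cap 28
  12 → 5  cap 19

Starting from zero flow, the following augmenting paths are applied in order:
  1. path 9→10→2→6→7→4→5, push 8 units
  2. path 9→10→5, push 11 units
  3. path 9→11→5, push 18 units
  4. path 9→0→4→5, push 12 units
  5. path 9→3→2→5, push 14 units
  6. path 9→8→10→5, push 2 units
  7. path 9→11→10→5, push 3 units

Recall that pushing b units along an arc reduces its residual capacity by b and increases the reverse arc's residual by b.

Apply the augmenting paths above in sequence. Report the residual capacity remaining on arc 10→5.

Residual capacity of (10,5): 20

after path 1 (9→10→2→6→7→4→5, push 8): res(10,5)=36
after path 2 (9→10→5, push 11): res(10,5)=25
after path 3 (9→11→5, push 18): res(10,5)=25
after path 4 (9→0→4→5, push 12): res(10,5)=25
after path 5 (9→3→2→5, push 14): res(10,5)=25
after path 6 (9→8→10→5, push 2): res(10,5)=23
after path 7 (9→11→10→5, push 3): res(10,5)=20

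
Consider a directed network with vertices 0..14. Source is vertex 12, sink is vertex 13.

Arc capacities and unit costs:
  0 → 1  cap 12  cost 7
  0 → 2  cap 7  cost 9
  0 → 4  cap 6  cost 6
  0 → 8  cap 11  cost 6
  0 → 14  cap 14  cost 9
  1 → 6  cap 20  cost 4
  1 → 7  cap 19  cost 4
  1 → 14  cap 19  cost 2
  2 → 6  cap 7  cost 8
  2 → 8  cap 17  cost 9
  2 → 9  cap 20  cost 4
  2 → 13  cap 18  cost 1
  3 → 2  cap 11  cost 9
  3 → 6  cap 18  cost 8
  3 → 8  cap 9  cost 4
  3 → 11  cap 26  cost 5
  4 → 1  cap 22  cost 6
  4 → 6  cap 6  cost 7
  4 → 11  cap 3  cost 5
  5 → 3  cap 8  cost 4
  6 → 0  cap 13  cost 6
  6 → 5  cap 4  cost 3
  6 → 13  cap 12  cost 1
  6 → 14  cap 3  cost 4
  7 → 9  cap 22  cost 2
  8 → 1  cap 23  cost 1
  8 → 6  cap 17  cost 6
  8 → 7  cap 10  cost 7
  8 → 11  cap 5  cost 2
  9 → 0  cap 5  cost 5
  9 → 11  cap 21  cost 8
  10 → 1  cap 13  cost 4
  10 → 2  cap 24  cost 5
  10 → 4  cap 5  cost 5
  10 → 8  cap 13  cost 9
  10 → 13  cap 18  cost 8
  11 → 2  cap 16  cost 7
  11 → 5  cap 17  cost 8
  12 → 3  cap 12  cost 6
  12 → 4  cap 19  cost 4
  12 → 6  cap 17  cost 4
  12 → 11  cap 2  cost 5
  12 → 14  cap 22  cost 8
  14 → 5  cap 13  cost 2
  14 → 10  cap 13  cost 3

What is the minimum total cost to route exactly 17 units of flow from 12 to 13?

shortest-cost path #1: 12→6→13 push 12 @ unit cost 5 (adds 60)
shortest-cost path #2: 12→11→2→13 push 2 @ unit cost 13 (adds 26)
shortest-cost path #3: 12→3→2→13 push 3 @ unit cost 16 (adds 48)
total cost = 134

Minimum cost for 17 units: 134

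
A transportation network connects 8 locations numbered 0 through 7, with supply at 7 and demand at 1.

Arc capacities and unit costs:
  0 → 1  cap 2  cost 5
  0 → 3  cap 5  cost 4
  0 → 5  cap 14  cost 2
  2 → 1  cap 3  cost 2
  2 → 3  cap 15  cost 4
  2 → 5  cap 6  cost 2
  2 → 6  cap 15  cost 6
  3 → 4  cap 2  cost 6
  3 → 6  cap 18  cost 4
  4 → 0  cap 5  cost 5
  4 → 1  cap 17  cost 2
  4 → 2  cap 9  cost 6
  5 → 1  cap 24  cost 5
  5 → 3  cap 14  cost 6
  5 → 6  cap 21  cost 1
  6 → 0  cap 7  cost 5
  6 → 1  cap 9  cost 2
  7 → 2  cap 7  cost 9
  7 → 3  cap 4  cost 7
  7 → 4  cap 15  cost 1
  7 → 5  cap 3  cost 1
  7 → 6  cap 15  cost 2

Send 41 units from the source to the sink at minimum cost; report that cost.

Minimum cost for 41 units: 290

shortest-cost path #1: 7→4→1 push 15 @ unit cost 3 (adds 45)
shortest-cost path #2: 7→6→1 push 9 @ unit cost 4 (adds 36)
shortest-cost path #3: 7→5→1 push 3 @ unit cost 6 (adds 18)
shortest-cost path #4: 7→2→1 push 3 @ unit cost 11 (adds 33)
shortest-cost path #5: 7→6→0→1 push 2 @ unit cost 12 (adds 24)
shortest-cost path #6: 7→6→0→5→1 push 4 @ unit cost 14 (adds 56)
shortest-cost path #7: 7→3→4→1 push 2 @ unit cost 15 (adds 30)
shortest-cost path #8: 7→2→5→1 push 3 @ unit cost 16 (adds 48)
total cost = 290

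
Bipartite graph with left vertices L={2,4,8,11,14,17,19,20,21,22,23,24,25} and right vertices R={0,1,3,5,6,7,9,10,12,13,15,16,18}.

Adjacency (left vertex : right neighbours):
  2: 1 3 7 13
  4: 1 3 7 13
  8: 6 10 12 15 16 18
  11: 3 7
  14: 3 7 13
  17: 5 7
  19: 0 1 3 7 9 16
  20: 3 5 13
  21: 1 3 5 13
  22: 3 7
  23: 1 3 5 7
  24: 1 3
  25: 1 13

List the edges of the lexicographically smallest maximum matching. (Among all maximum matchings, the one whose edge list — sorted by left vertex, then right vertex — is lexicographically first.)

|M| = 7 (so the lex-smallest maximum matching has 7 edges)
process left vertices in ascending order; for each, take the smallest-labelled available neighbour that still permits 7 edges overall, or leave it unmatched if none does
lex-smallest matching: {2-1, 4-3, 8-6, 11-7, 14-13, 17-5, 19-0}

Lex-smallest maximum matching: {(2,1), (4,3), (8,6), (11,7), (14,13), (17,5), (19,0)}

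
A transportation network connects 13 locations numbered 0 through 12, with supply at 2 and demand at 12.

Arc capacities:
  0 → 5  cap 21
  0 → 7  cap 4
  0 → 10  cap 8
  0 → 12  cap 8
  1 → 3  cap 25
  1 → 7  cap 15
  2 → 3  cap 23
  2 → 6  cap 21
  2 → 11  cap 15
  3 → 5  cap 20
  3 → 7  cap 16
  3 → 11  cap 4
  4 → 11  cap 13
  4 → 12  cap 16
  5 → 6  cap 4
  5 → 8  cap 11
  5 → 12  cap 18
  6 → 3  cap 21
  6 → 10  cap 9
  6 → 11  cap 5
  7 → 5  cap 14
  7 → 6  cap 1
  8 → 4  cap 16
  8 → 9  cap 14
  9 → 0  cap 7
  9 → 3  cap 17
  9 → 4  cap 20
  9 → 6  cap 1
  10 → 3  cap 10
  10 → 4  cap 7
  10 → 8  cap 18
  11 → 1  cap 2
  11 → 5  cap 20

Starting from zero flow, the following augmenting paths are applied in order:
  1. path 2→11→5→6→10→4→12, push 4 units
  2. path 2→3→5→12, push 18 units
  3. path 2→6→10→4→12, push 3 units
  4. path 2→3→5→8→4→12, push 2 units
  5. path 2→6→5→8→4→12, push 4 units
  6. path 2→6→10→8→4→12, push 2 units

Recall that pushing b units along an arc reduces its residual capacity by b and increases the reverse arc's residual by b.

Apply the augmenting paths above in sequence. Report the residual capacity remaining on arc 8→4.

after path 1 (2→11→5→6→10→4→12, push 4): res(8,4)=16
after path 2 (2→3→5→12, push 18): res(8,4)=16
after path 3 (2→6→10→4→12, push 3): res(8,4)=16
after path 4 (2→3→5→8→4→12, push 2): res(8,4)=14
after path 5 (2→6→5→8→4→12, push 4): res(8,4)=10
after path 6 (2→6→10→8→4→12, push 2): res(8,4)=8

Residual capacity of (8,4): 8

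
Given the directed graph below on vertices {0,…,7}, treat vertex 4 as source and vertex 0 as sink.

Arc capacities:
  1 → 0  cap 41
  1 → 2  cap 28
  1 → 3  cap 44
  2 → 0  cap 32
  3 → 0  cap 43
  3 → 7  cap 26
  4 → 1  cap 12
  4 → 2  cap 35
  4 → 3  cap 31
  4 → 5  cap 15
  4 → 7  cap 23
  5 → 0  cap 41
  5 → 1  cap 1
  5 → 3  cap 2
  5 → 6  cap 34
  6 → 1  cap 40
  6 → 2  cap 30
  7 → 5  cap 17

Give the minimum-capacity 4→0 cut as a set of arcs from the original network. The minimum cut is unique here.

Min-cut arcs: {(2,0), (4,1), (4,3), (4,5), (7,5)} (total capacity 107)

augment #1: 4→1→0 push 12
augment #2: 4→2→0 push 32
augment #3: 4→3→0 push 31
augment #4: 4→5→0 push 15
augment #5: 4→7→5→0 push 17
max flow = 107; residual-reachable set from 4 gives S-side
cut edges (S→T): {(2,0), (4,1), (4,3), (4,5), (7,5)} total cap 107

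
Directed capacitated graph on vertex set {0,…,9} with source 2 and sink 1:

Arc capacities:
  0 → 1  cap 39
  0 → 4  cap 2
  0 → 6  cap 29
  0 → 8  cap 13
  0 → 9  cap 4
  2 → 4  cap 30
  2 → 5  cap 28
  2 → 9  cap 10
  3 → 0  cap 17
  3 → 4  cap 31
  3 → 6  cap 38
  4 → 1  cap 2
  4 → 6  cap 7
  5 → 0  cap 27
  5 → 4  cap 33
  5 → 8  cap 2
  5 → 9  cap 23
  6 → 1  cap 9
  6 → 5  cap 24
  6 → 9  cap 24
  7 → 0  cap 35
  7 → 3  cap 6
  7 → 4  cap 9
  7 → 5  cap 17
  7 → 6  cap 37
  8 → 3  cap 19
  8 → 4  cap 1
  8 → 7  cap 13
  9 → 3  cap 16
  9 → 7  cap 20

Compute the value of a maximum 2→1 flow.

augment #1: 2→4→1 bottleneck 2, total now 2
augment #2: 2→4→6→1 bottleneck 7, total now 9
augment #3: 2→5→0→1 bottleneck 27, total now 36
augment #4: 2→9→3→0→1 bottleneck 10, total now 46
augment #5: 2→5→8→3→0→1 bottleneck 1, total now 47

Maximum flow value: 47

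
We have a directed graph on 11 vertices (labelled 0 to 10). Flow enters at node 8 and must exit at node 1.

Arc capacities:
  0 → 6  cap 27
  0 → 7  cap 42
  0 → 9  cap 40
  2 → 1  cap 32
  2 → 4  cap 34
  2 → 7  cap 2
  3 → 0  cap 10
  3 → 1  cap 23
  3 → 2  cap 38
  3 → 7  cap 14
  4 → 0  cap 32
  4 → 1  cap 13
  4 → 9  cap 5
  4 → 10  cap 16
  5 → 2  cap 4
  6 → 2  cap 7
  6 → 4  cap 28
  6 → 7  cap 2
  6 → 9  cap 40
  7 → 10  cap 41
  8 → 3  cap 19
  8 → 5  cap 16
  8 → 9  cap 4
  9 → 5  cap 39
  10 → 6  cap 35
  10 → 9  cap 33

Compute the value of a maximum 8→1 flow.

augment #1: 8→3→1 bottleneck 19, total now 19
augment #2: 8→5→2→1 bottleneck 4, total now 23

Maximum flow value: 23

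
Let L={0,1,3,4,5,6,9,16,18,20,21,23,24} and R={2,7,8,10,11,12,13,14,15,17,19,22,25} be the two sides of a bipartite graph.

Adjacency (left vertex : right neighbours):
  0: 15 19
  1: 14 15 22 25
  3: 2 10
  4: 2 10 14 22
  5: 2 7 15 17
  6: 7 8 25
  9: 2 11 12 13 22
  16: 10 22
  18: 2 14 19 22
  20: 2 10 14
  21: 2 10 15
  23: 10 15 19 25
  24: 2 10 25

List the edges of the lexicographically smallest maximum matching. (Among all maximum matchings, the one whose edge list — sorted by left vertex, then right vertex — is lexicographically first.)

Lex-smallest maximum matching: {(0,15), (1,14), (3,2), (4,10), (5,7), (6,8), (9,11), (16,22), (18,19), (23,25)}

|M| = 10 (so the lex-smallest maximum matching has 10 edges)
process left vertices in ascending order; for each, take the smallest-labelled available neighbour that still permits 10 edges overall, or leave it unmatched if none does
lex-smallest matching: {0-15, 1-14, 3-2, 4-10, 5-7, 6-8, 9-11, 16-22, 18-19, 23-25}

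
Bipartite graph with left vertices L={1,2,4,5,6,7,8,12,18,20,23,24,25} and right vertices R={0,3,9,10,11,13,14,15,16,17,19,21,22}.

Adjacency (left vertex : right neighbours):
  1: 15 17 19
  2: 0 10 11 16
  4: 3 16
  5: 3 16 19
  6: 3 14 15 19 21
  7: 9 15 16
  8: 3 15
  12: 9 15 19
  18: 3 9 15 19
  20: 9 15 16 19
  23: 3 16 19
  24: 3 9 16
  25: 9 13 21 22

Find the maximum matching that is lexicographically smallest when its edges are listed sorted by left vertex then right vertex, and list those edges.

|M| = 9 (so the lex-smallest maximum matching has 9 edges)
process left vertices in ascending order; for each, take the smallest-labelled available neighbour that still permits 9 edges overall, or leave it unmatched if none does
lex-smallest matching: {1-17, 2-0, 4-3, 5-16, 6-14, 7-9, 8-15, 12-19, 25-13}

Lex-smallest maximum matching: {(1,17), (2,0), (4,3), (5,16), (6,14), (7,9), (8,15), (12,19), (25,13)}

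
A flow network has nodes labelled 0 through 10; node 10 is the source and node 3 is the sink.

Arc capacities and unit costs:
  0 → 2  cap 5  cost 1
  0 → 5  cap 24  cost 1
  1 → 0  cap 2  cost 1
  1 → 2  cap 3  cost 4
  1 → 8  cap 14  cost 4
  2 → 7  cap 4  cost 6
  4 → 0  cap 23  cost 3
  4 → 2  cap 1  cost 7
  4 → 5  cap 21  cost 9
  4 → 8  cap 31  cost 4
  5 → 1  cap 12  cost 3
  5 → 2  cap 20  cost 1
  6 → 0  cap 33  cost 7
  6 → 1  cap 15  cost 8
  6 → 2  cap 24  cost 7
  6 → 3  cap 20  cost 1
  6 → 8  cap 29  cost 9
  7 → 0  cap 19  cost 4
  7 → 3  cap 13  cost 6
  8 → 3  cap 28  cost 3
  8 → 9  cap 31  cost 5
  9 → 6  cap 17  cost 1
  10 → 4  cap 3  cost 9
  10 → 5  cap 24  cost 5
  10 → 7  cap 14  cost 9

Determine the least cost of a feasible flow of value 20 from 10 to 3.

Minimum cost for 20 units: 300

shortest-cost path #1: 10→7→3 push 13 @ unit cost 15 (adds 195)
shortest-cost path #2: 10→5→1→8→3 push 7 @ unit cost 15 (adds 105)
total cost = 300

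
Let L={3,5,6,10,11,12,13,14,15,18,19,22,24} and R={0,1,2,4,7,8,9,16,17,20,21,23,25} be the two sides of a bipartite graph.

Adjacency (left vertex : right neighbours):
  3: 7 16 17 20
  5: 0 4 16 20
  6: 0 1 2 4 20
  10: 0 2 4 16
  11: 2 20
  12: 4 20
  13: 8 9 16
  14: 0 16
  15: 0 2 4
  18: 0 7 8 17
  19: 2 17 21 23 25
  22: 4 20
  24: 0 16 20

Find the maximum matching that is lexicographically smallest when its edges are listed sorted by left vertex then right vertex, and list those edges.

|M| = 10 (so the lex-smallest maximum matching has 10 edges)
process left vertices in ascending order; for each, take the smallest-labelled available neighbour that still permits 10 edges overall, or leave it unmatched if none does
lex-smallest matching: {3-7, 5-0, 6-1, 10-2, 11-20, 12-4, 13-8, 14-16, 18-17, 19-21}

Lex-smallest maximum matching: {(3,7), (5,0), (6,1), (10,2), (11,20), (12,4), (13,8), (14,16), (18,17), (19,21)}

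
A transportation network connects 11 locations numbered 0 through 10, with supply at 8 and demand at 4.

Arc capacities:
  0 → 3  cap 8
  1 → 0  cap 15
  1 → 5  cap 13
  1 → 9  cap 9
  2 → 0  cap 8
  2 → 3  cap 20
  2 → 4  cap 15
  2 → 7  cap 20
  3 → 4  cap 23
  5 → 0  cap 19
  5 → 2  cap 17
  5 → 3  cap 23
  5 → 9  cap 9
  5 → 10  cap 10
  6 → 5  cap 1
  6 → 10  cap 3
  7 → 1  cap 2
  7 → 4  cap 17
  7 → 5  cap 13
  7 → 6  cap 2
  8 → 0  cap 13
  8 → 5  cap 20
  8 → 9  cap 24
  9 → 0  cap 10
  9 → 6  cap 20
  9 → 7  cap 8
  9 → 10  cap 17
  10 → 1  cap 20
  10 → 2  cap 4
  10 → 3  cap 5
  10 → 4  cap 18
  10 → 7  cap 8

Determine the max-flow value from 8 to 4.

augment #1: 8→0→3→4 bottleneck 8, total now 8
augment #2: 8→5→2→4 bottleneck 15, total now 23
augment #3: 8→5→3→4 bottleneck 5, total now 28
augment #4: 8→9→7→4 bottleneck 8, total now 36
augment #5: 8→9→10→4 bottleneck 16, total now 52

Maximum flow value: 52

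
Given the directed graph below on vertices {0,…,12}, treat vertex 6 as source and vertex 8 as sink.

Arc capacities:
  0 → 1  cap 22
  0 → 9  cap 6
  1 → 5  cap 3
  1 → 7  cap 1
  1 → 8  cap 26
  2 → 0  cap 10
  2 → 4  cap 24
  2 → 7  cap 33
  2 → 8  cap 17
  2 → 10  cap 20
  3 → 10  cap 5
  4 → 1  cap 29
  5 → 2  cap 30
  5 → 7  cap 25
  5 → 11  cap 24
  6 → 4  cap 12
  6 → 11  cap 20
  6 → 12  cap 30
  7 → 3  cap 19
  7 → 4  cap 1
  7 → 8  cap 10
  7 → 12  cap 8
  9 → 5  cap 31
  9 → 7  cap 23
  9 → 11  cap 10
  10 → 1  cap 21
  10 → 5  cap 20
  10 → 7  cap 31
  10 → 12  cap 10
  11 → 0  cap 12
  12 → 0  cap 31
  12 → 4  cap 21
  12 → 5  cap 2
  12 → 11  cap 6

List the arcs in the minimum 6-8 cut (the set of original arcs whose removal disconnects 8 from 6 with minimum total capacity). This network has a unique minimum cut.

augment #1: 6→4→1→8 push 12
augment #2: 6→11→0→1→8 push 12
augment #3: 6→12→0→1→8 push 2
augment #4: 6→12→5→2→8 push 2
augment #5: 6→12→0→1→7→8 push 1
augment #6: 6→12→0→9→7→8 push 6
augment #7: 6→12→0→1→5→2→8 push 3
max flow = 38; residual-reachable set from 6 gives S-side
cut edges (S→T): {(0,9), (1,5), (1,7), (1,8), (12,5)} total cap 38

Min-cut arcs: {(0,9), (1,5), (1,7), (1,8), (12,5)} (total capacity 38)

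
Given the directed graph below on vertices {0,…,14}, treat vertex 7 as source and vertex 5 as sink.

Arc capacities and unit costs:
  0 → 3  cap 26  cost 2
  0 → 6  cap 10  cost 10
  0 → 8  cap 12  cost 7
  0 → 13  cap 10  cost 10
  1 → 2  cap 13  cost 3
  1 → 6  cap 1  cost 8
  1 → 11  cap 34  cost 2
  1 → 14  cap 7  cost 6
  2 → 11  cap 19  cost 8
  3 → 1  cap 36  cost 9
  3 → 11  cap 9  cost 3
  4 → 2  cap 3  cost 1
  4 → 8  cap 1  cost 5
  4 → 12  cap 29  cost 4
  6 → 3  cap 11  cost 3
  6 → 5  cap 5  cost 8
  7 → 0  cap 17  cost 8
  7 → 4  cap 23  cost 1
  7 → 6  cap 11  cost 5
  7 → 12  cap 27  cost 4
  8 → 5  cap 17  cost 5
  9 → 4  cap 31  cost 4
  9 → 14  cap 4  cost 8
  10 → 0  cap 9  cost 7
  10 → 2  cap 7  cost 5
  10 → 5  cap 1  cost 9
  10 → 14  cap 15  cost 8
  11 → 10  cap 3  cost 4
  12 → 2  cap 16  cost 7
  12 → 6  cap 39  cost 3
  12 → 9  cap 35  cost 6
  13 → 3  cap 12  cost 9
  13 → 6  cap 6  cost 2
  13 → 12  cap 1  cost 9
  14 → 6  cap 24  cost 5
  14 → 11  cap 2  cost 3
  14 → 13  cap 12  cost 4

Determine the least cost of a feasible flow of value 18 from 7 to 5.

shortest-cost path #1: 7→4→8→5 push 1 @ unit cost 11 (adds 11)
shortest-cost path #2: 7→6→5 push 5 @ unit cost 13 (adds 65)
shortest-cost path #3: 7→0→8→5 push 12 @ unit cost 20 (adds 240)
total cost = 316

Minimum cost for 18 units: 316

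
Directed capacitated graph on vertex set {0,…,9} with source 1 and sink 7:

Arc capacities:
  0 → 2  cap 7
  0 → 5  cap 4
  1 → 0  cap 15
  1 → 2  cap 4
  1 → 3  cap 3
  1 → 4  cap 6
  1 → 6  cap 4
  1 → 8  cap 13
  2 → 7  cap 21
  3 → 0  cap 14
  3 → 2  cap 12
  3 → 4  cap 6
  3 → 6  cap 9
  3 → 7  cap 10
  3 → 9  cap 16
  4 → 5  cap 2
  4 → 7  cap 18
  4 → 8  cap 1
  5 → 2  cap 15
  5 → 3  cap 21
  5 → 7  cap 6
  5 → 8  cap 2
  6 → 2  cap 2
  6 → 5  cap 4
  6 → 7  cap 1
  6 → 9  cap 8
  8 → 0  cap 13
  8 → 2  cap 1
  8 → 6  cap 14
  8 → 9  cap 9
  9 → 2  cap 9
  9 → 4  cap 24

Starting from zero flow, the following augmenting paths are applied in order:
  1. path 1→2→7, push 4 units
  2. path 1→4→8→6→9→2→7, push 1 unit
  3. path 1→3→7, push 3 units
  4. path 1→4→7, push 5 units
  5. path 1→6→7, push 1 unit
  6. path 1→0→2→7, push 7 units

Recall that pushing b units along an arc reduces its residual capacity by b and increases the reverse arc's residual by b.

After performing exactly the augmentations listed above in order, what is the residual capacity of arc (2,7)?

after path 1 (1→2→7, push 4): res(2,7)=17
after path 2 (1→4→8→6→9→2→7, push 1): res(2,7)=16
after path 3 (1→3→7, push 3): res(2,7)=16
after path 4 (1→4→7, push 5): res(2,7)=16
after path 5 (1→6→7, push 1): res(2,7)=16
after path 6 (1→0→2→7, push 7): res(2,7)=9

Residual capacity of (2,7): 9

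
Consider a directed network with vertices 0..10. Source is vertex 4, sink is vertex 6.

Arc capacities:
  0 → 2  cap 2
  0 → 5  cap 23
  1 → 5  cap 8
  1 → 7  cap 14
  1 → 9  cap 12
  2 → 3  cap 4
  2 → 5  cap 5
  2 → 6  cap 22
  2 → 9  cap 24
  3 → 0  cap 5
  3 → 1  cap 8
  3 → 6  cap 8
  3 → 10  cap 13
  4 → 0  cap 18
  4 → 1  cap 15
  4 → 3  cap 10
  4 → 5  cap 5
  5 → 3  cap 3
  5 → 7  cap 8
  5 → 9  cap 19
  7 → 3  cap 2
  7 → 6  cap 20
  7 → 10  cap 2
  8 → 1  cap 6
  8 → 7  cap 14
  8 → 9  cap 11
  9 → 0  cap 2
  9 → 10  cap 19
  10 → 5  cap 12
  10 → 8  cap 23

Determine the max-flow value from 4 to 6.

augment #1: 4→3→6 bottleneck 8, total now 8
augment #2: 4→0→2→6 bottleneck 2, total now 10
augment #3: 4→1→7→6 bottleneck 14, total now 24
augment #4: 4→5→7→6 bottleneck 5, total now 29
augment #5: 4→0→5→7→6 bottleneck 1, total now 30

Maximum flow value: 30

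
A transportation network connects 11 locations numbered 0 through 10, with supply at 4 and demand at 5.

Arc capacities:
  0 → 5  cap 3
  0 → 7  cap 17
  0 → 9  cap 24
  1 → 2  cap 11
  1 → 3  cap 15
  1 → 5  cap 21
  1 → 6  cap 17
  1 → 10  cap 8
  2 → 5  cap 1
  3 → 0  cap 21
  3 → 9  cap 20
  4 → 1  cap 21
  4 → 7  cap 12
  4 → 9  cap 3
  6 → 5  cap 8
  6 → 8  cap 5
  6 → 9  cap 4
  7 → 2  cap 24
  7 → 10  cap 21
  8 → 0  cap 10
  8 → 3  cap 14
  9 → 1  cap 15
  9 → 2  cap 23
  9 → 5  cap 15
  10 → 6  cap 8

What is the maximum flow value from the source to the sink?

Maximum flow value: 33

augment #1: 4→1→5 bottleneck 21, total now 21
augment #2: 4→9→5 bottleneck 3, total now 24
augment #3: 4→7→2→5 bottleneck 1, total now 25
augment #4: 4→7→10→6→5 bottleneck 8, total now 33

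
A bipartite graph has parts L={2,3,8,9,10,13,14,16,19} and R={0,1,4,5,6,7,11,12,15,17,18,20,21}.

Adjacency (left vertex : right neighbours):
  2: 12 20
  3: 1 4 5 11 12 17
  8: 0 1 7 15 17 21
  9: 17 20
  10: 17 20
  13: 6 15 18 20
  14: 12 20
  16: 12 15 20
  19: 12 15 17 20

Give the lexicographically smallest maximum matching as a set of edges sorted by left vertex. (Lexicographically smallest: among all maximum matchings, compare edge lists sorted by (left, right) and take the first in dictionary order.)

Lex-smallest maximum matching: {(2,12), (3,1), (8,0), (9,17), (10,20), (13,6), (16,15)}

|M| = 7 (so the lex-smallest maximum matching has 7 edges)
process left vertices in ascending order; for each, take the smallest-labelled available neighbour that still permits 7 edges overall, or leave it unmatched if none does
lex-smallest matching: {2-12, 3-1, 8-0, 9-17, 10-20, 13-6, 16-15}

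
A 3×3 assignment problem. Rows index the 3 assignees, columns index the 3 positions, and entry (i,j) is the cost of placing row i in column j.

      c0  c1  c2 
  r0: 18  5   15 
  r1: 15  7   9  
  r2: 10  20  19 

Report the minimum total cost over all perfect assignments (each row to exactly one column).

Minimum assignment cost: 24

optimal assignment: row0→col1 (cost 5), row1→col2 (cost 9), row2→col0 (cost 10)
total = 5 + 9 + 10 = 24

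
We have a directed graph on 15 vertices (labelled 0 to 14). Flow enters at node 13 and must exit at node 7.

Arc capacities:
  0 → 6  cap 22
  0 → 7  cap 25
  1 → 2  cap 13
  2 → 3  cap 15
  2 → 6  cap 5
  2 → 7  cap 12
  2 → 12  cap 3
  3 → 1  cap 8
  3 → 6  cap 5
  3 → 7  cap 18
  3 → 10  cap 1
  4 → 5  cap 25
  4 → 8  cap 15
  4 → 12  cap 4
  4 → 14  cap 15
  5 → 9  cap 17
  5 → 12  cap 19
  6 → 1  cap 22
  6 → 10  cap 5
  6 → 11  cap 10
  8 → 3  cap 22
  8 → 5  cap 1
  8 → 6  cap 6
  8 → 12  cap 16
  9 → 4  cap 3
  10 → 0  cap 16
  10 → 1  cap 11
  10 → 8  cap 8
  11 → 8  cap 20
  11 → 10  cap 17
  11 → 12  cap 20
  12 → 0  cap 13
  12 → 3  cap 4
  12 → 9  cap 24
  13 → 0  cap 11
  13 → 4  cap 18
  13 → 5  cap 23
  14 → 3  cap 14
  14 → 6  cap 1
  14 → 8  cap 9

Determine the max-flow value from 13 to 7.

augment #1: 13→0→7 bottleneck 11, total now 11
augment #2: 13→4→8→3→7 bottleneck 15, total now 26
augment #3: 13→4→12→0→7 bottleneck 3, total now 29
augment #4: 13→5→12→0→7 bottleneck 10, total now 39
augment #5: 13→5→12→3→7 bottleneck 3, total now 42
augment #6: 13→5→12→3→1→2→7 bottleneck 1, total now 43
augment #7: 13→5→9→4→14→3→1→2→7 bottleneck 3, total now 46
augment #8: 13→5→12→4→14→3→1→2→7 bottleneck 3, total now 49

Maximum flow value: 49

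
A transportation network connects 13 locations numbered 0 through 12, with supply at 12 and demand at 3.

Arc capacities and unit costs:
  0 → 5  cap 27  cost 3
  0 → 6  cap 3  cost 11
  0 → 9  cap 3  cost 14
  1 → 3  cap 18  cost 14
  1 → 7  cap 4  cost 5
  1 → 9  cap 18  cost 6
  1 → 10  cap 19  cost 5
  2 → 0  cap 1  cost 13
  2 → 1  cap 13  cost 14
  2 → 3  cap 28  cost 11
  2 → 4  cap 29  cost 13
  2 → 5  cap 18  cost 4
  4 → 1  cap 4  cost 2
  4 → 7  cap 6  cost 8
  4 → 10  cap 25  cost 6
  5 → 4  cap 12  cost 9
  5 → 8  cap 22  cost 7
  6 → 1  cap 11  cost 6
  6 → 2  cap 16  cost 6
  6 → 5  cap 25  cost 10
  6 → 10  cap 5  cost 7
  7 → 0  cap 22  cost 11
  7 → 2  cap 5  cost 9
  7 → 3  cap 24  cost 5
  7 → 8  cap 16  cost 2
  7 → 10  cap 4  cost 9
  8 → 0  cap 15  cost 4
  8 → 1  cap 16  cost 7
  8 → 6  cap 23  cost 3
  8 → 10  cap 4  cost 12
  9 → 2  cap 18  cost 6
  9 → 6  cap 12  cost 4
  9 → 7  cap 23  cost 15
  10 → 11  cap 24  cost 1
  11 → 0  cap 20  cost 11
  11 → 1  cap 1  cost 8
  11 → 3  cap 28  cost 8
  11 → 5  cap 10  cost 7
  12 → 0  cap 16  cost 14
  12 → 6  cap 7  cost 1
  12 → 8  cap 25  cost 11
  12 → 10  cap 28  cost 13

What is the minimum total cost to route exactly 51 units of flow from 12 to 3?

shortest-cost path #1: 12→6→10→11→3 push 5 @ unit cost 17 (adds 85)
shortest-cost path #2: 12→6→1→7→3 push 2 @ unit cost 17 (adds 34)
shortest-cost path #3: 12→10→11→3 push 19 @ unit cost 22 (adds 418)
shortest-cost path #4: 12→10→6→1→7→3 push 2 @ unit cost 22 (adds 44)
shortest-cost path #5: 12→10→6→2→3 push 3 @ unit cost 23 (adds 69)
shortest-cost path #6: 12→8→1→6→2→3 push 4 @ unit cost 29 (adds 116)
shortest-cost path #7: 12→8→6→2→3 push 9 @ unit cost 31 (adds 279)
shortest-cost path #8: 12→8→1→3 push 7 @ unit cost 32 (adds 224)
total cost = 1269

Minimum cost for 51 units: 1269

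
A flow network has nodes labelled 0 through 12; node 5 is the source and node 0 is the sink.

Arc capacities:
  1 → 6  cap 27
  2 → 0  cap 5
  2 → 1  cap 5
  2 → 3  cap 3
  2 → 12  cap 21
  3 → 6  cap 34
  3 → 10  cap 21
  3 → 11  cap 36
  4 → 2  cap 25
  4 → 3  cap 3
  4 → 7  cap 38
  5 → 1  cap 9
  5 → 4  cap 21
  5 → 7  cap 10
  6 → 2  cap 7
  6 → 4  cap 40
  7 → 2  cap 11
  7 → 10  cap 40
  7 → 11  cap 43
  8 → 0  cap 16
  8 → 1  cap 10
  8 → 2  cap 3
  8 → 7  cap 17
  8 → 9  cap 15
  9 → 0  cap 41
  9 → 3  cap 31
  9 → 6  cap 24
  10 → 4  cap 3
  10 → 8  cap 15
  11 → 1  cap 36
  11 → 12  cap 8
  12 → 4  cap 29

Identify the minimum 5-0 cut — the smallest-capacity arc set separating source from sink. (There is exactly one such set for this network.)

Min-cut arcs: {(2,0), (10,8)} (total capacity 20)

augment #1: 5→4→2→0 push 5
augment #2: 5→7→10→8→0 push 10
augment #3: 5→4→3→10→8→0 push 3
augment #4: 5→4→7→10→8→0 push 2
max flow = 20; residual-reachable set from 5 gives S-side
cut edges (S→T): {(2,0), (10,8)} total cap 20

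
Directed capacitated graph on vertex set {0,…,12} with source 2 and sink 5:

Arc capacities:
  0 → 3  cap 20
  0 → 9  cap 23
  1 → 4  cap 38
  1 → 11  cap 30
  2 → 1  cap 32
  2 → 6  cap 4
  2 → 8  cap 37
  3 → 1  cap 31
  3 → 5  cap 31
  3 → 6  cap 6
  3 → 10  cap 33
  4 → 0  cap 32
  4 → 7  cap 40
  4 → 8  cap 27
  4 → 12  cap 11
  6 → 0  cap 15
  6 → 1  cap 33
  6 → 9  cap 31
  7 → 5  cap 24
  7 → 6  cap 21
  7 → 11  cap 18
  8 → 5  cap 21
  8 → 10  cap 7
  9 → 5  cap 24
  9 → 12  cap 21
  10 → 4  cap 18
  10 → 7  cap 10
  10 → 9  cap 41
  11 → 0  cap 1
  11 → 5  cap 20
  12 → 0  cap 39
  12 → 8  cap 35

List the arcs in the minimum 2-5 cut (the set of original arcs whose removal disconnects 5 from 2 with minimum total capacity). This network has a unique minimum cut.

Min-cut arcs: {(2,1), (2,6), (8,5), (8,10)} (total capacity 64)

augment #1: 2→8→5 push 21
augment #2: 2→1→11→5 push 20
augment #3: 2→6→9→5 push 4
augment #4: 2→1→4→7→5 push 12
augment #5: 2→8→10→7→5 push 7
max flow = 64; residual-reachable set from 2 gives S-side
cut edges (S→T): {(2,1), (2,6), (8,5), (8,10)} total cap 64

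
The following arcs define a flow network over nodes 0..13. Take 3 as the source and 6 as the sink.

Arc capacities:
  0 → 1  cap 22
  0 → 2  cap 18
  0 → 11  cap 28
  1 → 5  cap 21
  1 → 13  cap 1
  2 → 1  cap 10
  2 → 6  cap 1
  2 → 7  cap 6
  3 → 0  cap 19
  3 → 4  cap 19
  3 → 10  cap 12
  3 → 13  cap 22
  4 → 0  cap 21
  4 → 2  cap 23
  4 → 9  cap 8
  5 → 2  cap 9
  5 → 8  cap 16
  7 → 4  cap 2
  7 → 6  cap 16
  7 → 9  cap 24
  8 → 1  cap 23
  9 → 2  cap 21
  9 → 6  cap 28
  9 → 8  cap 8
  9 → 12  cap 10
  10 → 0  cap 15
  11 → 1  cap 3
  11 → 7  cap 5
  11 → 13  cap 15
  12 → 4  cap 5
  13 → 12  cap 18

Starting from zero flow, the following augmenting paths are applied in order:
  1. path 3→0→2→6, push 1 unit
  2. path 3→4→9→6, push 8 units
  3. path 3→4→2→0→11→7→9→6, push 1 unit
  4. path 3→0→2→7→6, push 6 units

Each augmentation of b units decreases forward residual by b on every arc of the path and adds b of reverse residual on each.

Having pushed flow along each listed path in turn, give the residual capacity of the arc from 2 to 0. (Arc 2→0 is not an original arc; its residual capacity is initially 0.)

Residual capacity of (2,0): 6

after path 1 (3→0→2→6, push 1): res(2,0)=1
after path 2 (3→4→9→6, push 8): res(2,0)=1
after path 3 (3→4→2→0→11→7→9→6, push 1): res(2,0)=0
after path 4 (3→0→2→7→6, push 6): res(2,0)=6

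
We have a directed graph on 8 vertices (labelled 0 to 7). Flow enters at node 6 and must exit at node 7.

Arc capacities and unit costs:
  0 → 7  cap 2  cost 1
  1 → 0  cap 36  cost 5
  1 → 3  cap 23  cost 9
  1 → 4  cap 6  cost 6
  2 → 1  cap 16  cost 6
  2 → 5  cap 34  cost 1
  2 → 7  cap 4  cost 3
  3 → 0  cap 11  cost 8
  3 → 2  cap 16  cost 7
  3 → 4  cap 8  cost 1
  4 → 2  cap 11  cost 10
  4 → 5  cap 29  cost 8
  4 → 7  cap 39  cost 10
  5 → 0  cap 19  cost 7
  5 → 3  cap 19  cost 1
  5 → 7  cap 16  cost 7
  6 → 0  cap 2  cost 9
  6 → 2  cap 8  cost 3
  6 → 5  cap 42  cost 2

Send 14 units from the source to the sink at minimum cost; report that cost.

shortest-cost path #1: 6→2→7 push 4 @ unit cost 6 (adds 24)
shortest-cost path #2: 6→5→7 push 10 @ unit cost 9 (adds 90)
total cost = 114

Minimum cost for 14 units: 114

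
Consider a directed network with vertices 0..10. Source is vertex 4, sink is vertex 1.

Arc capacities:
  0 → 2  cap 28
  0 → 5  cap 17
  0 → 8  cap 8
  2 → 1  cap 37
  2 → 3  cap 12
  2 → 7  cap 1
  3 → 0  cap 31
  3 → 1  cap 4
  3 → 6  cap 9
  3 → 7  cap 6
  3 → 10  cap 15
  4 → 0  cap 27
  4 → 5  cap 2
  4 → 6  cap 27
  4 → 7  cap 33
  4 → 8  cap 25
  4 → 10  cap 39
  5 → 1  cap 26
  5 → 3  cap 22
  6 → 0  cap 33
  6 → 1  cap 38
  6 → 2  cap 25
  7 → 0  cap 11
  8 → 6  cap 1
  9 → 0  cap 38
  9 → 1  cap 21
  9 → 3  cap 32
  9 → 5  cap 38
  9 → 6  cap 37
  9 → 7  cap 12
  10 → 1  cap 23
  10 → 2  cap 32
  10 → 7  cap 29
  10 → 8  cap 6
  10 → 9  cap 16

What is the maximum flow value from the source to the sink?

augment #1: 4→5→1 bottleneck 2, total now 2
augment #2: 4→6→1 bottleneck 27, total now 29
augment #3: 4→10→1 bottleneck 23, total now 52
augment #4: 4→0→2→1 bottleneck 27, total now 79
augment #5: 4→8→6→1 bottleneck 1, total now 80
augment #6: 4→10→2→1 bottleneck 10, total now 90
augment #7: 4→10→9→1 bottleneck 6, total now 96
augment #8: 4→7→0→5→1 bottleneck 11, total now 107

Maximum flow value: 107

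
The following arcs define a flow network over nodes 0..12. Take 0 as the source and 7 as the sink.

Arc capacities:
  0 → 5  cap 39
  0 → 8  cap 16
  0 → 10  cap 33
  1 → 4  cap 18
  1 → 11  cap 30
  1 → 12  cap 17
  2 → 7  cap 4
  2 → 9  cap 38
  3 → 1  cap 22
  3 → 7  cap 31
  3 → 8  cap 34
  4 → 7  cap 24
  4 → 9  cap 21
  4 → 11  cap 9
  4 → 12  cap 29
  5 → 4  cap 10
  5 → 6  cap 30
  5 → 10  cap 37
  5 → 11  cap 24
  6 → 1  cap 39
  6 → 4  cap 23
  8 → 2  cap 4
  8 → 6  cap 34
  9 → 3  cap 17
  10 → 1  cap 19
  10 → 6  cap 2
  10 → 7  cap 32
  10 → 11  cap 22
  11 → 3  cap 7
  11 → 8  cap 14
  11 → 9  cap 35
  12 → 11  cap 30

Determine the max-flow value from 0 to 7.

augment #1: 0→10→7 bottleneck 32, total now 32
augment #2: 0→5→4→7 bottleneck 10, total now 42
augment #3: 0→8→2→7 bottleneck 4, total now 46
augment #4: 0→5→6→4→7 bottleneck 14, total now 60
augment #5: 0→5→11→3→7 bottleneck 7, total now 67
augment #6: 0→5→11→9→3→7 bottleneck 8, total now 75
augment #7: 0→10→11→9→3→7 bottleneck 1, total now 76
augment #8: 0→8→6→4→9→3→7 bottleneck 8, total now 84

Maximum flow value: 84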